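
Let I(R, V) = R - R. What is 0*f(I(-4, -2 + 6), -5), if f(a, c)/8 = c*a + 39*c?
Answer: 0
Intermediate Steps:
I(R, V) = 0
f(a, c) = 312*c + 8*a*c (f(a, c) = 8*(c*a + 39*c) = 8*(a*c + 39*c) = 8*(39*c + a*c) = 312*c + 8*a*c)
0*f(I(-4, -2 + 6), -5) = 0*(8*(-5)*(39 + 0)) = 0*(8*(-5)*39) = 0*(-1560) = 0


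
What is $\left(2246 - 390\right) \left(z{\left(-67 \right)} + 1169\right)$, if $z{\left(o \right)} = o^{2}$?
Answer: $10501248$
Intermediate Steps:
$\left(2246 - 390\right) \left(z{\left(-67 \right)} + 1169\right) = \left(2246 - 390\right) \left(\left(-67\right)^{2} + 1169\right) = 1856 \left(4489 + 1169\right) = 1856 \cdot 5658 = 10501248$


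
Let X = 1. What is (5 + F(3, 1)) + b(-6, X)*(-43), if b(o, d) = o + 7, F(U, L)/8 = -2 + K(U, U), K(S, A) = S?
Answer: -30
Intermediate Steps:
F(U, L) = -16 + 8*U (F(U, L) = 8*(-2 + U) = -16 + 8*U)
b(o, d) = 7 + o
(5 + F(3, 1)) + b(-6, X)*(-43) = (5 + (-16 + 8*3)) + (7 - 6)*(-43) = (5 + (-16 + 24)) + 1*(-43) = (5 + 8) - 43 = 13 - 43 = -30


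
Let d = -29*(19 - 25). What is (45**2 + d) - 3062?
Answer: -863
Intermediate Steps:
d = 174 (d = -29*(-6) = 174)
(45**2 + d) - 3062 = (45**2 + 174) - 3062 = (2025 + 174) - 3062 = 2199 - 3062 = -863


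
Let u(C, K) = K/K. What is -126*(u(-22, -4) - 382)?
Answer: 48006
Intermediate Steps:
u(C, K) = 1
-126*(u(-22, -4) - 382) = -126*(1 - 382) = -126*(-381) = 48006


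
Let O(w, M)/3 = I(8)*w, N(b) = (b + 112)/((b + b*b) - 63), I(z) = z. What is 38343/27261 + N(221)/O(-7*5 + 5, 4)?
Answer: 5566684589/3957812560 ≈ 1.4065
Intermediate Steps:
N(b) = (112 + b)/(-63 + b + b²) (N(b) = (112 + b)/((b + b²) - 63) = (112 + b)/(-63 + b + b²))
O(w, M) = 24*w (O(w, M) = 3*(8*w) = 24*w)
38343/27261 + N(221)/O(-7*5 + 5, 4) = 38343/27261 + ((112 + 221)/(-63 + 221 + 221²))/((24*(-7*5 + 5))) = 38343*(1/27261) + (333/(-63 + 221 + 48841))/((24*(-35 + 5))) = 12781/9087 + (333/48999)/((24*(-30))) = 12781/9087 + ((1/48999)*333)/(-720) = 12781/9087 + (111/16333)*(-1/720) = 12781/9087 - 37/3919920 = 5566684589/3957812560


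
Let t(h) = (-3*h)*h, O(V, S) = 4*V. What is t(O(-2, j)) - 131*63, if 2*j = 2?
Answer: -8445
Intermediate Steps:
j = 1 (j = (½)*2 = 1)
t(h) = -3*h²
t(O(-2, j)) - 131*63 = -3*(4*(-2))² - 131*63 = -3*(-8)² - 8253 = -3*64 - 8253 = -192 - 8253 = -8445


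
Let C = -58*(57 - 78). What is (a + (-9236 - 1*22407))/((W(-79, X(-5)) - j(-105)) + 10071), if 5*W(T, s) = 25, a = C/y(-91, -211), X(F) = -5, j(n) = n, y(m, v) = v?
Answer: -6677891/2148191 ≈ -3.1086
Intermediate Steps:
C = 1218 (C = -58*(-21) = 1218)
a = -1218/211 (a = 1218/(-211) = 1218*(-1/211) = -1218/211 ≈ -5.7725)
W(T, s) = 5 (W(T, s) = (1/5)*25 = 5)
(a + (-9236 - 1*22407))/((W(-79, X(-5)) - j(-105)) + 10071) = (-1218/211 + (-9236 - 1*22407))/((5 - 1*(-105)) + 10071) = (-1218/211 + (-9236 - 22407))/((5 + 105) + 10071) = (-1218/211 - 31643)/(110 + 10071) = -6677891/211/10181 = -6677891/211*1/10181 = -6677891/2148191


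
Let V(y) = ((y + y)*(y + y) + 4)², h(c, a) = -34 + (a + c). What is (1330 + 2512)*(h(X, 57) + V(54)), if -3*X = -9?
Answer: 523058524500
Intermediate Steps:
X = 3 (X = -⅓*(-9) = 3)
h(c, a) = -34 + a + c
V(y) = (4 + 4*y²)² (V(y) = ((2*y)*(2*y) + 4)² = (4*y² + 4)² = (4 + 4*y²)²)
(1330 + 2512)*(h(X, 57) + V(54)) = (1330 + 2512)*((-34 + 57 + 3) + 16*(1 + 54²)²) = 3842*(26 + 16*(1 + 2916)²) = 3842*(26 + 16*2917²) = 3842*(26 + 16*8508889) = 3842*(26 + 136142224) = 3842*136142250 = 523058524500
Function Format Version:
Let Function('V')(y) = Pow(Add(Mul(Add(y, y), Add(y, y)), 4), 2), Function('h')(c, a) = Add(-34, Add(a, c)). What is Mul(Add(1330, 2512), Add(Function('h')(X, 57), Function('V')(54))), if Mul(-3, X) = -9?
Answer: 523058524500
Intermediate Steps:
X = 3 (X = Mul(Rational(-1, 3), -9) = 3)
Function('h')(c, a) = Add(-34, a, c)
Function('V')(y) = Pow(Add(4, Mul(4, Pow(y, 2))), 2) (Function('V')(y) = Pow(Add(Mul(Mul(2, y), Mul(2, y)), 4), 2) = Pow(Add(Mul(4, Pow(y, 2)), 4), 2) = Pow(Add(4, Mul(4, Pow(y, 2))), 2))
Mul(Add(1330, 2512), Add(Function('h')(X, 57), Function('V')(54))) = Mul(Add(1330, 2512), Add(Add(-34, 57, 3), Mul(16, Pow(Add(1, Pow(54, 2)), 2)))) = Mul(3842, Add(26, Mul(16, Pow(Add(1, 2916), 2)))) = Mul(3842, Add(26, Mul(16, Pow(2917, 2)))) = Mul(3842, Add(26, Mul(16, 8508889))) = Mul(3842, Add(26, 136142224)) = Mul(3842, 136142250) = 523058524500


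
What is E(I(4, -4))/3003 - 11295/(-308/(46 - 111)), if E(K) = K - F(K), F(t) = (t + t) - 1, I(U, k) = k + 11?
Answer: -1363469/572 ≈ -2383.7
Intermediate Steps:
I(U, k) = 11 + k
F(t) = -1 + 2*t (F(t) = 2*t - 1 = -1 + 2*t)
E(K) = 1 - K (E(K) = K - (-1 + 2*K) = K + (1 - 2*K) = 1 - K)
E(I(4, -4))/3003 - 11295/(-308/(46 - 111)) = (1 - (11 - 4))/3003 - 11295/(-308/(46 - 111)) = (1 - 1*7)*(1/3003) - 11295/(-308/(-65)) = (1 - 7)*(1/3003) - 11295/((-1/65*(-308))) = -6*1/3003 - 11295/308/65 = -2/1001 - 11295*65/308 = -2/1001 - 734175/308 = -1363469/572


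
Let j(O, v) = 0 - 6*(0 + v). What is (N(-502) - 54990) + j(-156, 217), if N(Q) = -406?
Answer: -56698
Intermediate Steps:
j(O, v) = -6*v (j(O, v) = 0 - 6*v = -6*v)
(N(-502) - 54990) + j(-156, 217) = (-406 - 54990) - 6*217 = -55396 - 1302 = -56698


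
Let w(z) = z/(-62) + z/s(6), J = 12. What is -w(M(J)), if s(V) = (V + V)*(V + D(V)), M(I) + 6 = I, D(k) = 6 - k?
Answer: 5/372 ≈ 0.013441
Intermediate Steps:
M(I) = -6 + I
s(V) = 12*V (s(V) = (V + V)*(V + (6 - V)) = (2*V)*6 = 12*V)
w(z) = -5*z/2232 (w(z) = z/(-62) + z/((12*6)) = z*(-1/62) + z/72 = -z/62 + z*(1/72) = -z/62 + z/72 = -5*z/2232)
-w(M(J)) = -(-5)*(-6 + 12)/2232 = -(-5)*6/2232 = -1*(-5/372) = 5/372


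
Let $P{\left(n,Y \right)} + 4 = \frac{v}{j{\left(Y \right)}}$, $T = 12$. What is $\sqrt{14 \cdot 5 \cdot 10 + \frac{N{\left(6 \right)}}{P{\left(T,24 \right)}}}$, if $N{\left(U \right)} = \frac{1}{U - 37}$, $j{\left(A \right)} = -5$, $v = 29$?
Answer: $\frac{3 \sqrt{3662495}}{217} \approx 26.458$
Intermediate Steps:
$P{\left(n,Y \right)} = - \frac{49}{5}$ ($P{\left(n,Y \right)} = -4 + \frac{29}{-5} = -4 + 29 \left(- \frac{1}{5}\right) = -4 - \frac{29}{5} = - \frac{49}{5}$)
$N{\left(U \right)} = \frac{1}{-37 + U}$
$\sqrt{14 \cdot 5 \cdot 10 + \frac{N{\left(6 \right)}}{P{\left(T,24 \right)}}} = \sqrt{14 \cdot 5 \cdot 10 + \frac{1}{\left(-37 + 6\right) \left(- \frac{49}{5}\right)}} = \sqrt{70 \cdot 10 + \frac{1}{-31} \left(- \frac{5}{49}\right)} = \sqrt{700 - - \frac{5}{1519}} = \sqrt{700 + \frac{5}{1519}} = \sqrt{\frac{1063305}{1519}} = \frac{3 \sqrt{3662495}}{217}$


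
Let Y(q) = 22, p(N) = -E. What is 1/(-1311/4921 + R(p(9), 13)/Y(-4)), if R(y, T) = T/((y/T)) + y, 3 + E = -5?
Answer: 45584/48203 ≈ 0.94567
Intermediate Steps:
E = -8 (E = -3 - 5 = -8)
p(N) = 8 (p(N) = -1*(-8) = 8)
R(y, T) = y + T²/y (R(y, T) = (T/y)*T + y = T²/y + y = y + T²/y)
1/(-1311/4921 + R(p(9), 13)/Y(-4)) = 1/(-1311/4921 + (8 + 13²/8)/22) = 1/(-1311*1/4921 + (8 + 169*(⅛))*(1/22)) = 1/(-69/259 + (8 + 169/8)*(1/22)) = 1/(-69/259 + (233/8)*(1/22)) = 1/(-69/259 + 233/176) = 1/(48203/45584) = 45584/48203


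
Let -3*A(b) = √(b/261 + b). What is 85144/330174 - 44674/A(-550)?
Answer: 42572/165087 - 201033*I*√41789/7205 ≈ 0.25788 - 5703.8*I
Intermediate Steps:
A(b) = -√7598*√b/261 (A(b) = -√(b/261 + b)/3 = -√7598*√b/87/3 = -√7598*√b/261)
85144/330174 - 44674/A(-550) = 85144/330174 - 44674*9*I*√41789/14410 = 85144*(1/330174) - 44674*9*I*√41789/14410 = 42572/165087 - 44674*9*I*√41789/14410 = 42572/165087 - 201033*I*√41789/7205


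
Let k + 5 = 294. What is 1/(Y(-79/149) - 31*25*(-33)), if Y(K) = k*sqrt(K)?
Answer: 3810675/97464611284 - 289*I*sqrt(11771)/97464611284 ≈ 3.9098e-5 - 3.217e-7*I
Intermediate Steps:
k = 289 (k = -5 + 294 = 289)
Y(K) = 289*sqrt(K)
1/(Y(-79/149) - 31*25*(-33)) = 1/(289*sqrt(-79/149) - 31*25*(-33)) = 1/(289*sqrt(-79*1/149) - 775*(-33)) = 1/(289*sqrt(-79/149) + 25575) = 1/(289*(I*sqrt(11771)/149) + 25575) = 1/(289*I*sqrt(11771)/149 + 25575) = 1/(25575 + 289*I*sqrt(11771)/149)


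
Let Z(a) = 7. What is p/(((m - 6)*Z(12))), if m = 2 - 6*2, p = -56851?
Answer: 56851/112 ≈ 507.60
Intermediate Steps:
m = -10 (m = 2 - 12 = -10)
p/(((m - 6)*Z(12))) = -56851*1/(7*(-10 - 6)) = -56851/((-16*7)) = -56851/(-112) = -56851*(-1/112) = 56851/112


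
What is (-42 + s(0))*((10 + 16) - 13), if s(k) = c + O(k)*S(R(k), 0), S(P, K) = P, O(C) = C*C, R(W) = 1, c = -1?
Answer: -559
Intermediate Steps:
O(C) = C²
s(k) = -1 + k² (s(k) = -1 + k²*1 = -1 + k²)
(-42 + s(0))*((10 + 16) - 13) = (-42 + (-1 + 0²))*((10 + 16) - 13) = (-42 + (-1 + 0))*(26 - 13) = (-42 - 1)*13 = -43*13 = -559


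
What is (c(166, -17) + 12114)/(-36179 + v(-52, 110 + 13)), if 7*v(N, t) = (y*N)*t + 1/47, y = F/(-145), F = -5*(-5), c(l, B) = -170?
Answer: -8139836/24548625 ≈ -0.33158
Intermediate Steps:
F = 25
y = -5/29 (y = 25/(-145) = 25*(-1/145) = -5/29 ≈ -0.17241)
v(N, t) = 1/329 - 5*N*t/203 (v(N, t) = ((-5*N/29)*t + 1/47)/7 = (-5*N*t/29 + 1/47)/7 = (1/47 - 5*N*t/29)/7 = 1/329 - 5*N*t/203)
(c(166, -17) + 12114)/(-36179 + v(-52, 110 + 13)) = (-170 + 12114)/(-36179 + (1/329 - 5/203*(-52)*(110 + 13))) = 11944/(-36179 + (1/329 - 5/203*(-52)*123)) = 11944/(-36179 + (1/329 + 31980/203)) = 11944/(-36179 + 214727/1363) = 11944/(-49097250/1363) = 11944*(-1363/49097250) = -8139836/24548625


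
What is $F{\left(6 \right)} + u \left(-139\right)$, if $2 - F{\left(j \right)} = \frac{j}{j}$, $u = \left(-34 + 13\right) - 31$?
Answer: $7229$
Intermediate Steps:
$u = -52$ ($u = -21 - 31 = -52$)
$F{\left(j \right)} = 1$ ($F{\left(j \right)} = 2 - \frac{j}{j} = 2 - 1 = 1$)
$F{\left(6 \right)} + u \left(-139\right) = 1 - -7228 = 1 + 7228 = 7229$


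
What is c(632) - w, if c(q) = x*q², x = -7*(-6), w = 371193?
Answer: 16404615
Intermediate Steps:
x = 42
c(q) = 42*q²
c(632) - w = 42*632² - 1*371193 = 42*399424 - 371193 = 16775808 - 371193 = 16404615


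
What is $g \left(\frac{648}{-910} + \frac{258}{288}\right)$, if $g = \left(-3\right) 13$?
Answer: $- \frac{4013}{560} \approx -7.1661$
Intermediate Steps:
$g = -39$
$g \left(\frac{648}{-910} + \frac{258}{288}\right) = - 39 \left(\frac{648}{-910} + \frac{258}{288}\right) = - 39 \left(648 \left(- \frac{1}{910}\right) + 258 \cdot \frac{1}{288}\right) = - 39 \left(- \frac{324}{455} + \frac{43}{48}\right) = \left(-39\right) \frac{4013}{21840} = - \frac{4013}{560}$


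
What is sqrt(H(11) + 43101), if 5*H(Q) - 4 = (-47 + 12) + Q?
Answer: sqrt(43097) ≈ 207.60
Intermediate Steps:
H(Q) = -31/5 + Q/5 (H(Q) = 4/5 + ((-47 + 12) + Q)/5 = 4/5 + (-35 + Q)/5 = 4/5 + (-7 + Q/5) = -31/5 + Q/5)
sqrt(H(11) + 43101) = sqrt((-31/5 + (1/5)*11) + 43101) = sqrt((-31/5 + 11/5) + 43101) = sqrt(-4 + 43101) = sqrt(43097)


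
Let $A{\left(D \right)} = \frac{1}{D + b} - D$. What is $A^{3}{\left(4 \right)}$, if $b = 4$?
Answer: $- \frac{29791}{512} \approx -58.186$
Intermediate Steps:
$A{\left(D \right)} = \frac{1}{4 + D} - D$ ($A{\left(D \right)} = \frac{1}{D + 4} - D = \frac{1}{4 + D} - D$)
$A^{3}{\left(4 \right)} = \left(\frac{1 - 4^{2} - 16}{4 + 4}\right)^{3} = \left(\frac{1 - 16 - 16}{8}\right)^{3} = \left(\frac{1}{8} \left(-31\right)\right)^{3} = \left(- \frac{31}{8}\right)^{3} = - \frac{29791}{512}$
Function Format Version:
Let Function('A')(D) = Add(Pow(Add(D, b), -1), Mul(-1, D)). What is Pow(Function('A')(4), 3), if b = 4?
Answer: Rational(-29791, 512) ≈ -58.186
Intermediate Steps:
Function('A')(D) = Add(Pow(Add(4, D), -1), Mul(-1, D)) (Function('A')(D) = Add(Pow(Add(D, 4), -1), Mul(-1, D)) = Add(Pow(Add(4, D), -1), Mul(-1, D)))
Pow(Function('A')(4), 3) = Pow(Mul(Pow(Add(4, 4), -1), Add(1, Mul(-1, Pow(4, 2)), Mul(-4, 4))), 3) = Pow(Mul(Pow(8, -1), Add(1, Mul(-1, 16), -16)), 3) = Pow(Mul(Rational(1, 8), Add(1, -16, -16)), 3) = Pow(Mul(Rational(1, 8), -31), 3) = Pow(Rational(-31, 8), 3) = Rational(-29791, 512)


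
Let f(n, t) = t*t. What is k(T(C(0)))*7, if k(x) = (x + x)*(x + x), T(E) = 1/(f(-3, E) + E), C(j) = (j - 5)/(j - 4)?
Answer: 7168/2025 ≈ 3.5398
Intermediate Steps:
f(n, t) = t²
C(j) = (-5 + j)/(-4 + j)
T(E) = 1/(E + E²) (T(E) = 1/(E² + E) = 1/(E + E²))
k(x) = 4*x² (k(x) = (2*x)*(2*x) = 4*x²)
k(T(C(0)))*7 = (4*(1/((((-5 + 0)/(-4 + 0)))*(1 + (-5 + 0)/(-4 + 0))))²)*7 = (4*(1/(((-5/(-4)))*(1 - 5/(-4))))²)*7 = (4*(1/(((-¼*(-5)))*(1 - ¼*(-5))))²)*7 = (4*(1/((5/4)*(1 + 5/4)))²)*7 = (4*(4/(5*(9/4)))²)*7 = (4*((⅘)*(4/9))²)*7 = (4*(16/45)²)*7 = (4*(256/2025))*7 = (1024/2025)*7 = 7168/2025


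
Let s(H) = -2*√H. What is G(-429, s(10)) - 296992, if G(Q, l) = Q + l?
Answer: -297421 - 2*√10 ≈ -2.9743e+5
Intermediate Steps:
G(-429, s(10)) - 296992 = (-429 - 2*√10) - 296992 = -297421 - 2*√10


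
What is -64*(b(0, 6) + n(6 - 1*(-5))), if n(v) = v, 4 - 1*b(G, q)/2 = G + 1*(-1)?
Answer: -1344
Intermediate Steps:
b(G, q) = 10 - 2*G (b(G, q) = 8 - 2*(G + 1*(-1)) = 8 - 2*(G - 1) = 8 - 2*(-1 + G) = 8 + (2 - 2*G) = 10 - 2*G)
-64*(b(0, 6) + n(6 - 1*(-5))) = -64*((10 - 2*0) + (6 - 1*(-5))) = -64*((10 + 0) + (6 + 5)) = -64*(10 + 11) = -64*21 = -1344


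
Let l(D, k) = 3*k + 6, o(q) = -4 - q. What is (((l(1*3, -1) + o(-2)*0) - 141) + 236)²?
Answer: 9604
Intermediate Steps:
l(D, k) = 6 + 3*k
(((l(1*3, -1) + o(-2)*0) - 141) + 236)² = ((((6 + 3*(-1)) + (-4 - 1*(-2))*0) - 141) + 236)² = ((((6 - 3) + (-4 + 2)*0) - 141) + 236)² = (((3 - 2*0) - 141) + 236)² = (((3 + 0) - 141) + 236)² = ((3 - 141) + 236)² = (-138 + 236)² = 98² = 9604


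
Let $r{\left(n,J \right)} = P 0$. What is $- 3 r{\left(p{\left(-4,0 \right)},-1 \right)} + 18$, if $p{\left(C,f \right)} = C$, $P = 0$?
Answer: $18$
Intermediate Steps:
$r{\left(n,J \right)} = 0$ ($r{\left(n,J \right)} = 0 \cdot 0 = 0$)
$- 3 r{\left(p{\left(-4,0 \right)},-1 \right)} + 18 = \left(-3\right) 0 + 18 = 0 + 18 = 18$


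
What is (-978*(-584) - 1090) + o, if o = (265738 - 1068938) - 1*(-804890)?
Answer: 571752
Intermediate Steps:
o = 1690 (o = -803200 + 804890 = 1690)
(-978*(-584) - 1090) + o = (-978*(-584) - 1090) + 1690 = (571152 - 1090) + 1690 = 570062 + 1690 = 571752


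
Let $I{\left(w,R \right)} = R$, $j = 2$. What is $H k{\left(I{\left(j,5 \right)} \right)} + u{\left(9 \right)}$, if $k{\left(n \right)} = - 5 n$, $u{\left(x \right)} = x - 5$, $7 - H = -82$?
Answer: $-2221$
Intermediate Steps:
$H = 89$ ($H = 7 - -82 = 7 + 82 = 89$)
$u{\left(x \right)} = -5 + x$
$H k{\left(I{\left(j,5 \right)} \right)} + u{\left(9 \right)} = 89 \left(\left(-5\right) 5\right) + \left(-5 + 9\right) = 89 \left(-25\right) + 4 = -2225 + 4 = -2221$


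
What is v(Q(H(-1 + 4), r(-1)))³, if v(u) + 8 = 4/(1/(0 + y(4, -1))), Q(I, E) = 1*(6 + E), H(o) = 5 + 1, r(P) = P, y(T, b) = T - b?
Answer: 1728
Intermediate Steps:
H(o) = 6
Q(I, E) = 6 + E
v(u) = 12 (v(u) = -8 + 4/(1/(0 + (4 - 1*(-1)))) = -8 + 4/(1/(0 + (4 + 1))) = -8 + 4/(1/(0 + 5)) = -8 + 4/(1/5) = -8 + 4/(⅕) = -8 + 4*5 = -8 + 20 = 12)
v(Q(H(-1 + 4), r(-1)))³ = 12³ = 1728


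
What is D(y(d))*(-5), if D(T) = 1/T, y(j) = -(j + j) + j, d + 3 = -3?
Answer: -5/6 ≈ -0.83333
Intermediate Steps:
d = -6 (d = -3 - 3 = -6)
y(j) = -j (y(j) = -2*j + j = -j)
D(y(d))*(-5) = -5/(-1*(-6)) = -5/6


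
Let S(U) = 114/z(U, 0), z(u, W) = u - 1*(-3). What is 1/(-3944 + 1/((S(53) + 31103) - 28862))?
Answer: -62805/247702892 ≈ -0.00025355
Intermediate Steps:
z(u, W) = 3 + u (z(u, W) = u + 3 = 3 + u)
S(U) = 114/(3 + U)
1/(-3944 + 1/((S(53) + 31103) - 28862)) = 1/(-3944 + 1/((114/(3 + 53) + 31103) - 28862)) = 1/(-3944 + 1/((114/56 + 31103) - 28862)) = 1/(-3944 + 1/((114*(1/56) + 31103) - 28862)) = 1/(-3944 + 1/((57/28 + 31103) - 28862)) = 1/(-3944 + 1/(870941/28 - 28862)) = 1/(-3944 + 1/(62805/28)) = 1/(-3944 + 28/62805) = 1/(-247702892/62805) = -62805/247702892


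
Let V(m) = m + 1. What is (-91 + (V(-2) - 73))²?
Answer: 27225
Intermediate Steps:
V(m) = 1 + m
(-91 + (V(-2) - 73))² = (-91 + ((1 - 2) - 73))² = (-91 + (-1 - 73))² = (-91 - 74)² = (-165)² = 27225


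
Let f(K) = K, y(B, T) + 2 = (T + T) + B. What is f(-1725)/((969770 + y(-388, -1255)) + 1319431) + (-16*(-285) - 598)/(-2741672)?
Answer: -6893854381/3134143717636 ≈ -0.0021996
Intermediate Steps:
y(B, T) = -2 + B + 2*T (y(B, T) = -2 + ((T + T) + B) = -2 + (2*T + B) = -2 + (B + 2*T) = -2 + B + 2*T)
f(-1725)/((969770 + y(-388, -1255)) + 1319431) + (-16*(-285) - 598)/(-2741672) = -1725/((969770 + (-2 - 388 + 2*(-1255))) + 1319431) + (-16*(-285) - 598)/(-2741672) = -1725/((969770 + (-2 - 388 - 2510)) + 1319431) + (4560 - 598)*(-1/2741672) = -1725/((969770 - 2900) + 1319431) + 3962*(-1/2741672) = -1725/(966870 + 1319431) - 1981/1370836 = -1725/2286301 - 1981/1370836 = -6893854381/3134143717636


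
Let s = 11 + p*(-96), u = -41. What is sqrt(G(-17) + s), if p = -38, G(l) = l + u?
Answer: sqrt(3601) ≈ 60.008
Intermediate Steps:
G(l) = -41 + l (G(l) = l - 41 = -41 + l)
s = 3659 (s = 11 - 38*(-96) = 11 + 3648 = 3659)
sqrt(G(-17) + s) = sqrt((-41 - 17) + 3659) = sqrt(-58 + 3659) = sqrt(3601)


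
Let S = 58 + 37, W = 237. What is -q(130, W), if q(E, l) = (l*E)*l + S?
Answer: -7302065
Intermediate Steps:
S = 95
q(E, l) = 95 + E*l² (q(E, l) = (l*E)*l + 95 = (E*l)*l + 95 = E*l² + 95 = 95 + E*l²)
-q(130, W) = -(95 + 130*237²) = -(95 + 130*56169) = -(95 + 7301970) = -1*7302065 = -7302065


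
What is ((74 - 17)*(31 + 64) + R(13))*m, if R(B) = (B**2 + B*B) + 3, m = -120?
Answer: -690720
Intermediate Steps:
R(B) = 3 + 2*B**2 (R(B) = (B**2 + B**2) + 3 = 2*B**2 + 3 = 3 + 2*B**2)
((74 - 17)*(31 + 64) + R(13))*m = ((74 - 17)*(31 + 64) + (3 + 2*13**2))*(-120) = (57*95 + (3 + 2*169))*(-120) = (5415 + (3 + 338))*(-120) = (5415 + 341)*(-120) = 5756*(-120) = -690720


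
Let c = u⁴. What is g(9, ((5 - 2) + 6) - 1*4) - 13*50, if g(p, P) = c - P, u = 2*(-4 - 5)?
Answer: 104321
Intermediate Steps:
u = -18 (u = 2*(-9) = -18)
c = 104976 (c = (-18)⁴ = 104976)
g(p, P) = 104976 - P
g(9, ((5 - 2) + 6) - 1*4) - 13*50 = (104976 - (((5 - 2) + 6) - 1*4)) - 13*50 = (104976 - ((3 + 6) - 4)) - 650 = (104976 - (9 - 4)) - 650 = (104976 - 1*5) - 650 = (104976 - 5) - 650 = 104971 - 650 = 104321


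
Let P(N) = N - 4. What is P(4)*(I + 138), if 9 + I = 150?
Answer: 0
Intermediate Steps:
I = 141 (I = -9 + 150 = 141)
P(N) = -4 + N
P(4)*(I + 138) = (-4 + 4)*(141 + 138) = 0*279 = 0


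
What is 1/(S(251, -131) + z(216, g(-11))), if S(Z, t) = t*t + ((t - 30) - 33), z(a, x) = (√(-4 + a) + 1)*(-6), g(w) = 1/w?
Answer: 16961/287667889 + 12*√53/287667889 ≈ 5.9264e-5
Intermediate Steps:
z(a, x) = -6 - 6*√(-4 + a) (z(a, x) = (1 + √(-4 + a))*(-6) = -6 - 6*√(-4 + a))
S(Z, t) = -63 + t + t² (S(Z, t) = t² + ((-30 + t) - 33) = t² + (-63 + t) = -63 + t + t²)
1/(S(251, -131) + z(216, g(-11))) = 1/((-63 - 131 + (-131)²) + (-6 - 6*√(-4 + 216))) = 1/((-63 - 131 + 17161) + (-6 - 12*√53)) = 1/(16967 + (-6 - 12*√53)) = 1/(16961 - 12*√53)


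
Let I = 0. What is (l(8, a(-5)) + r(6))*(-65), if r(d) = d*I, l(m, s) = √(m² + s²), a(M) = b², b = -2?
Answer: -260*√5 ≈ -581.38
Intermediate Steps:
a(M) = 4 (a(M) = (-2)² = 4)
r(d) = 0 (r(d) = d*0 = 0)
(l(8, a(-5)) + r(6))*(-65) = (√(8² + 4²) + 0)*(-65) = (√(64 + 16) + 0)*(-65) = (√80 + 0)*(-65) = (4*√5 + 0)*(-65) = (4*√5)*(-65) = -260*√5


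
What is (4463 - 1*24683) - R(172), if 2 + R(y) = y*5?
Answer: -21078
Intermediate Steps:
R(y) = -2 + 5*y (R(y) = -2 + y*5 = -2 + 5*y)
(4463 - 1*24683) - R(172) = (4463 - 1*24683) - (-2 + 5*172) = (4463 - 24683) - (-2 + 860) = -20220 - 1*858 = -20220 - 858 = -21078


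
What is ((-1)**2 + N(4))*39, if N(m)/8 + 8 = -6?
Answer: -4329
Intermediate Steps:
N(m) = -112 (N(m) = -64 + 8*(-6) = -64 - 48 = -112)
((-1)**2 + N(4))*39 = ((-1)**2 - 112)*39 = (1 - 112)*39 = -111*39 = -4329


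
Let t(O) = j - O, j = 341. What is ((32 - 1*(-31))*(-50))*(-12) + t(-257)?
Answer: 38398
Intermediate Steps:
t(O) = 341 - O
((32 - 1*(-31))*(-50))*(-12) + t(-257) = ((32 - 1*(-31))*(-50))*(-12) + (341 - 1*(-257)) = ((32 + 31)*(-50))*(-12) + (341 + 257) = (63*(-50))*(-12) + 598 = -3150*(-12) + 598 = 37800 + 598 = 38398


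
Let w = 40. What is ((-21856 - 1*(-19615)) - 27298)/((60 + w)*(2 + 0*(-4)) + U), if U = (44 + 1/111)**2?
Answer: -363950019/26327425 ≈ -13.824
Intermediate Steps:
U = 23863225/12321 (U = (44 + 1/111)**2 = (4885/111)**2 = 23863225/12321 ≈ 1936.8)
((-21856 - 1*(-19615)) - 27298)/((60 + w)*(2 + 0*(-4)) + U) = ((-21856 - 1*(-19615)) - 27298)/((60 + 40)*(2 + 0*(-4)) + 23863225/12321) = ((-21856 + 19615) - 27298)/(100*(2 + 0) + 23863225/12321) = (-2241 - 27298)/(100*2 + 23863225/12321) = -29539/(200 + 23863225/12321) = -29539/26327425/12321 = -29539*12321/26327425 = -363950019/26327425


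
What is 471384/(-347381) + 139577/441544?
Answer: -159650379059/153383996264 ≈ -1.0409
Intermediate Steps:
471384/(-347381) + 139577/441544 = 471384*(-1/347381) + 139577*(1/441544) = -471384/347381 + 139577/441544 = -159650379059/153383996264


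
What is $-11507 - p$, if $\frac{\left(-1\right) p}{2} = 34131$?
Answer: $56755$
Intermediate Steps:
$p = -68262$ ($p = \left(-2\right) 34131 = -68262$)
$-11507 - p = -11507 - -68262 = -11507 + 68262 = 56755$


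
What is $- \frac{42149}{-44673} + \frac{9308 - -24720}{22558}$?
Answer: $\frac{1235464993}{503866767} \approx 2.452$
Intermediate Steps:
$- \frac{42149}{-44673} + \frac{9308 - -24720}{22558} = \left(-42149\right) \left(- \frac{1}{44673}\right) + \left(9308 + 24720\right) \frac{1}{22558} = \frac{42149}{44673} + 34028 \cdot \frac{1}{22558} = \frac{42149}{44673} + \frac{17014}{11279} = \frac{1235464993}{503866767}$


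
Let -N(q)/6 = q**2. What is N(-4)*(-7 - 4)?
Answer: 1056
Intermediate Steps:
N(q) = -6*q**2
N(-4)*(-7 - 4) = (-6*(-4)**2)*(-7 - 4) = -6*16*(-11) = -96*(-11) = 1056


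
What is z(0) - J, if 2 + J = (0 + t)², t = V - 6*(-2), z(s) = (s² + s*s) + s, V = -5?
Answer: -47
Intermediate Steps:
z(s) = s + 2*s² (z(s) = (s² + s²) + s = 2*s² + s = s + 2*s²)
t = 7 (t = -5 - 6*(-2) = -5 - 1*(-12) = -5 + 12 = 7)
J = 47 (J = -2 + (0 + 7)² = -2 + 7² = -2 + 49 = 47)
z(0) - J = 0*(1 + 2*0) - 1*47 = 0*(1 + 0) - 47 = 0*1 - 47 = 0 - 47 = -47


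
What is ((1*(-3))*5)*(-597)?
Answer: 8955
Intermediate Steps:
((1*(-3))*5)*(-597) = -3*5*(-597) = -15*(-597) = 8955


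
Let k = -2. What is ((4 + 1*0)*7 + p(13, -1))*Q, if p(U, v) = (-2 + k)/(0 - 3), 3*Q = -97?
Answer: -8536/9 ≈ -948.44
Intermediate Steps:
Q = -97/3 (Q = (1/3)*(-97) = -97/3 ≈ -32.333)
p(U, v) = 4/3 (p(U, v) = (-2 - 2)/(0 - 3) = -4/(-3) = -4*(-1/3) = 4/3)
((4 + 1*0)*7 + p(13, -1))*Q = ((4 + 1*0)*7 + 4/3)*(-97/3) = ((4 + 0)*7 + 4/3)*(-97/3) = (4*7 + 4/3)*(-97/3) = (28 + 4/3)*(-97/3) = (88/3)*(-97/3) = -8536/9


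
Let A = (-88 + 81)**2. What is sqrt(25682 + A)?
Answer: 3*sqrt(2859) ≈ 160.41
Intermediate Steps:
A = 49 (A = (-7)**2 = 49)
sqrt(25682 + A) = sqrt(25682 + 49) = sqrt(25731) = 3*sqrt(2859)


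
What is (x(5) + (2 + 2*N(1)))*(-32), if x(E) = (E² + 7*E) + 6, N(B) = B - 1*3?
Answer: -2048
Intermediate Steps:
N(B) = -3 + B (N(B) = B - 3 = -3 + B)
x(E) = 6 + E² + 7*E
(x(5) + (2 + 2*N(1)))*(-32) = ((6 + 5² + 7*5) + (2 + 2*(-3 + 1)))*(-32) = ((6 + 25 + 35) + (2 + 2*(-2)))*(-32) = (66 + (2 - 4))*(-32) = (66 - 2)*(-32) = 64*(-32) = -2048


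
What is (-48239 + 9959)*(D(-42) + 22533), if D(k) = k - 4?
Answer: -860802360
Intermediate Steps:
D(k) = -4 + k
(-48239 + 9959)*(D(-42) + 22533) = (-48239 + 9959)*((-4 - 42) + 22533) = -38280*(-46 + 22533) = -38280*22487 = -860802360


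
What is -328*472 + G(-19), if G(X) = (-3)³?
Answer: -154843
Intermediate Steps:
G(X) = -27
-328*472 + G(-19) = -328*472 - 27 = -154816 - 27 = -154843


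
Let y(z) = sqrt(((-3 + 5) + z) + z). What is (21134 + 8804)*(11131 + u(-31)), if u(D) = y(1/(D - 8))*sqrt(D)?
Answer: 333239878 + 59876*I*sqrt(22971)/39 ≈ 3.3324e+8 + 2.3269e+5*I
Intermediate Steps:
y(z) = sqrt(2 + 2*z) (y(z) = sqrt((2 + z) + z) = sqrt(2 + 2*z))
u(D) = sqrt(D)*sqrt(2 + 2/(-8 + D)) (u(D) = sqrt(2 + 2/(D - 8))*sqrt(D) = sqrt(2 + 2/(-8 + D))*sqrt(D) = sqrt(D)*sqrt(2 + 2/(-8 + D)))
(21134 + 8804)*(11131 + u(-31)) = (21134 + 8804)*(11131 + sqrt(2)*sqrt(-31)*sqrt((-7 - 31)/(-8 - 31))) = 29938*(11131 + sqrt(2)*(I*sqrt(31))*sqrt(-38/(-39))) = 29938*(11131 + sqrt(2)*(I*sqrt(31))*sqrt(-1/39*(-38))) = 29938*(11131 + sqrt(2)*(I*sqrt(31))*sqrt(38/39)) = 29938*(11131 + sqrt(2)*(I*sqrt(31))*(sqrt(1482)/39)) = 29938*(11131 + 2*I*sqrt(22971)/39) = 333239878 + 59876*I*sqrt(22971)/39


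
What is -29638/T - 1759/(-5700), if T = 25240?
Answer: -1556743/1798350 ≈ -0.86565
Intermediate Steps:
-29638/T - 1759/(-5700) = -29638/25240 - 1759/(-5700) = -29638*1/25240 - 1759*(-1/5700) = -14819/12620 + 1759/5700 = -1556743/1798350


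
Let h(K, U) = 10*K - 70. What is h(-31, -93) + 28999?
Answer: 28619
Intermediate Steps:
h(K, U) = -70 + 10*K
h(-31, -93) + 28999 = (-70 + 10*(-31)) + 28999 = (-70 - 310) + 28999 = -380 + 28999 = 28619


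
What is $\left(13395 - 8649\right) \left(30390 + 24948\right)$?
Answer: $262634148$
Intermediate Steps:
$\left(13395 - 8649\right) \left(30390 + 24948\right) = 4746 \cdot 55338 = 262634148$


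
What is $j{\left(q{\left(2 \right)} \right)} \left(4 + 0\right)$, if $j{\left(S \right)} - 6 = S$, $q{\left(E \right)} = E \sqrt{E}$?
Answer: $24 + 8 \sqrt{2} \approx 35.314$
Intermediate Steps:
$q{\left(E \right)} = E^{\frac{3}{2}}$
$j{\left(S \right)} = 6 + S$
$j{\left(q{\left(2 \right)} \right)} \left(4 + 0\right) = \left(6 + 2^{\frac{3}{2}}\right) \left(4 + 0\right) = \left(6 + 2 \sqrt{2}\right) 4 = 24 + 8 \sqrt{2}$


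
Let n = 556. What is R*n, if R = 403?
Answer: 224068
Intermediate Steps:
R*n = 403*556 = 224068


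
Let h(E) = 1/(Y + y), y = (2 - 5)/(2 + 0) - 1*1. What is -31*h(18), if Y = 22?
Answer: -62/39 ≈ -1.5897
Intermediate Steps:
y = -5/2 (y = -3/2 - 1 = -5/2 ≈ -2.5000)
h(E) = 2/39 (h(E) = 1/(22 - 5/2) = 1/(39/2) = 2/39)
-31*h(18) = -31*2/39 = -62/39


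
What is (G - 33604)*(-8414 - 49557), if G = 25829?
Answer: 450724525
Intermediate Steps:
(G - 33604)*(-8414 - 49557) = (25829 - 33604)*(-8414 - 49557) = -7775*(-57971) = 450724525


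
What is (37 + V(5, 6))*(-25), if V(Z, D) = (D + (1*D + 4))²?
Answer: -7325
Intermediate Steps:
V(Z, D) = (4 + 2*D)² (V(Z, D) = (D + (D + 4))² = (D + (4 + D))² = (4 + 2*D)²)
(37 + V(5, 6))*(-25) = (37 + 4*(2 + 6)²)*(-25) = (37 + 4*8²)*(-25) = (37 + 4*64)*(-25) = (37 + 256)*(-25) = 293*(-25) = -7325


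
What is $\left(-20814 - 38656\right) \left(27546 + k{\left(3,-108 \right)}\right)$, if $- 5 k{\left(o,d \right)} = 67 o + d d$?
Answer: $-1497038310$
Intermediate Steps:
$k{\left(o,d \right)} = - \frac{67 o}{5} - \frac{d^{2}}{5}$ ($k{\left(o,d \right)} = - \frac{67 o + d d}{5} = - \frac{67 o + d^{2}}{5} = - \frac{d^{2} + 67 o}{5} = - \frac{67 o}{5} - \frac{d^{2}}{5}$)
$\left(-20814 - 38656\right) \left(27546 + k{\left(3,-108 \right)}\right) = \left(-20814 - 38656\right) \left(27546 - \left(\frac{201}{5} + \frac{\left(-108\right)^{2}}{5}\right)\right) = - 59470 \left(27546 - 2373\right) = \left(-59470\right) 25173 = -1497038310$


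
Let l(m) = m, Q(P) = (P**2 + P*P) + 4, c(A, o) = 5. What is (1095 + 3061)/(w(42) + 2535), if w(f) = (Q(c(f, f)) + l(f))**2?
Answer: 4156/11751 ≈ 0.35367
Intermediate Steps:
Q(P) = 4 + 2*P**2 (Q(P) = (P**2 + P**2) + 4 = 2*P**2 + 4 = 4 + 2*P**2)
w(f) = (54 + f)**2 (w(f) = ((4 + 2*5**2) + f)**2 = ((4 + 2*25) + f)**2 = ((4 + 50) + f)**2 = (54 + f)**2)
(1095 + 3061)/(w(42) + 2535) = (1095 + 3061)/((54 + 42)**2 + 2535) = 4156/(96**2 + 2535) = 4156/(9216 + 2535) = 4156/11751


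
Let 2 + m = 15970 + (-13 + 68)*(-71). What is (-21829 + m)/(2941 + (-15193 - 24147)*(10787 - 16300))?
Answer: -9766/216884361 ≈ -4.5029e-5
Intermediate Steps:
m = 12063 (m = -2 + (15970 + (-13 + 68)*(-71)) = -2 + (15970 + 55*(-71)) = -2 + (15970 - 3905) = -2 + 12065 = 12063)
(-21829 + m)/(2941 + (-15193 - 24147)*(10787 - 16300)) = (-21829 + 12063)/(2941 + (-15193 - 24147)*(10787 - 16300)) = -9766/(2941 - 39340*(-5513)) = -9766/(2941 + 216881420) = -9766/216884361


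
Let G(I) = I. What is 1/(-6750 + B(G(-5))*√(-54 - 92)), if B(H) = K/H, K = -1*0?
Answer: -1/6750 ≈ -0.00014815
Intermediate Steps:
K = 0
B(H) = 0 (B(H) = 0/H = 0)
1/(-6750 + B(G(-5))*√(-54 - 92)) = 1/(-6750 + 0*√(-54 - 92)) = 1/(-6750 + 0*√(-146)) = 1/(-6750 + 0*(I*√146)) = 1/(-6750 + 0) = 1/(-6750) = -1/6750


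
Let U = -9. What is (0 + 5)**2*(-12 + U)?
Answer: -525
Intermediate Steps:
(0 + 5)**2*(-12 + U) = (0 + 5)**2*(-12 - 9) = 5**2*(-21) = 25*(-21) = -525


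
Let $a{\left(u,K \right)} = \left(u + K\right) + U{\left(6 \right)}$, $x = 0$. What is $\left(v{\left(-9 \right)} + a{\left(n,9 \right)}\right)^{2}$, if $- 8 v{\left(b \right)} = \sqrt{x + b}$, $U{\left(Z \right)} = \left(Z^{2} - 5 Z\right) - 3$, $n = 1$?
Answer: $\frac{10807}{64} - \frac{39 i}{4} \approx 168.86 - 9.75 i$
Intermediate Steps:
$U{\left(Z \right)} = -3 + Z^{2} - 5 Z$
$a{\left(u,K \right)} = 3 + K + u$ ($a{\left(u,K \right)} = \left(u + K\right) - \left(33 - 36\right) = \left(K + u\right) - -3 = \left(K + u\right) + 3 = 3 + K + u$)
$v{\left(b \right)} = - \frac{\sqrt{b}}{8}$ ($v{\left(b \right)} = - \frac{\sqrt{0 + b}}{8} = - \frac{\sqrt{b}}{8}$)
$\left(v{\left(-9 \right)} + a{\left(n,9 \right)}\right)^{2} = \left(- \frac{\sqrt{-9}}{8} + \left(3 + 9 + 1\right)\right)^{2} = \left(- \frac{3 i}{8} + 13\right)^{2} = \left(13 - \frac{3 i}{8}\right)^{2}$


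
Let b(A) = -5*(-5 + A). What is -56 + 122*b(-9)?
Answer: 8484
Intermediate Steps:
b(A) = 25 - 5*A
-56 + 122*b(-9) = -56 + 122*(25 - 5*(-9)) = -56 + 122*(25 + 45) = -56 + 122*70 = -56 + 8540 = 8484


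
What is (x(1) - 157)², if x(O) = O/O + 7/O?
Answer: 22201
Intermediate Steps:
x(O) = 1 + 7/O
(x(1) - 157)² = ((7 + 1)/1 - 157)² = (1*8 - 157)² = (8 - 157)² = (-149)² = 22201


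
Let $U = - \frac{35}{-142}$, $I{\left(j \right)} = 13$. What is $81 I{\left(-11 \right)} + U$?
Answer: $\frac{149561}{142} \approx 1053.2$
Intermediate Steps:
$U = \frac{35}{142}$ ($U = \left(-35\right) \left(- \frac{1}{142}\right) = \frac{35}{142} \approx 0.24648$)
$81 I{\left(-11 \right)} + U = 81 \cdot 13 + \frac{35}{142} = 1053 + \frac{35}{142} = \frac{149561}{142}$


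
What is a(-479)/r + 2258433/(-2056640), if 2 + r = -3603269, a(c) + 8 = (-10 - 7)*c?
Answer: -8154476900743/7410631269440 ≈ -1.1004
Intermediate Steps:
a(c) = -8 - 17*c (a(c) = -8 + (-10 - 7)*c = -8 - 17*c)
r = -3603271 (r = -2 - 3603269 = -3603271)
a(-479)/r + 2258433/(-2056640) = (-8 - 17*(-479))/(-3603271) + 2258433/(-2056640) = (-8 + 8143)*(-1/3603271) + 2258433*(-1/2056640) = 8135*(-1/3603271) - 2258433/2056640 = -8135/3603271 - 2258433/2056640 = -8154476900743/7410631269440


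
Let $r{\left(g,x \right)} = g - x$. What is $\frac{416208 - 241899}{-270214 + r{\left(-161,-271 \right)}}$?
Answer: $- \frac{174309}{270104} \approx -0.64534$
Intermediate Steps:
$\frac{416208 - 241899}{-270214 + r{\left(-161,-271 \right)}} = \frac{416208 - 241899}{-270214 - -110} = \frac{174309}{-270214 + \left(-161 + 271\right)} = \frac{174309}{-270214 + 110} = \frac{174309}{-270104} = 174309 \left(- \frac{1}{270104}\right) = - \frac{174309}{270104}$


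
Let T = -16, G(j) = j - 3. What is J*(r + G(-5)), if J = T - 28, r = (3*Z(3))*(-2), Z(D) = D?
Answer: 1144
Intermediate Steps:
G(j) = -3 + j
r = -18 (r = (3*3)*(-2) = 9*(-2) = -18)
J = -44 (J = -16 - 28 = -44)
J*(r + G(-5)) = -44*(-18 + (-3 - 5)) = -44*(-18 - 8) = -44*(-26) = 1144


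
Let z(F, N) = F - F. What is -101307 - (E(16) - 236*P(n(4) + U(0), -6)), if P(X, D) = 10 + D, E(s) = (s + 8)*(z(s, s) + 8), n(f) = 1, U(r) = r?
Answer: -100555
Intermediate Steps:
z(F, N) = 0
E(s) = 64 + 8*s (E(s) = (s + 8)*(0 + 8) = (8 + s)*8 = 64 + 8*s)
-101307 - (E(16) - 236*P(n(4) + U(0), -6)) = -101307 - ((64 + 8*16) - 236*(10 - 6)) = -101307 - ((64 + 128) - 236*4) = -101307 - (192 - 944) = -101307 - 1*(-752) = -101307 + 752 = -100555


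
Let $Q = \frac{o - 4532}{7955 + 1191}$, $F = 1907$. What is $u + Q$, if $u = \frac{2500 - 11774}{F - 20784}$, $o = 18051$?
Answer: $\frac{340018167}{172649042} \approx 1.9694$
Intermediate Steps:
$Q = \frac{13519}{9146}$ ($Q = \frac{18051 - 4532}{7955 + 1191} = \frac{13519}{9146} \approx 1.4781$)
$u = \frac{9274}{18877}$ ($u = \frac{2500 - 11774}{1907 - 20784} = - \frac{9274}{-18877} = \left(-9274\right) \left(- \frac{1}{18877}\right) = \frac{9274}{18877} \approx 0.49129$)
$u + Q = \frac{9274}{18877} + \frac{13519}{9146} = \frac{340018167}{172649042}$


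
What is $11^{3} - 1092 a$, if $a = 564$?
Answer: $-614557$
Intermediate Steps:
$11^{3} - 1092 a = 11^{3} - 615888 = 1331 - 615888 = -614557$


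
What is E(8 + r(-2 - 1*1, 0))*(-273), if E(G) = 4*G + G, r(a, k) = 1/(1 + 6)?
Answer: -11115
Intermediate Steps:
r(a, k) = ⅐ (r(a, k) = 1/7 = ⅐)
E(G) = 5*G
E(8 + r(-2 - 1*1, 0))*(-273) = (5*(8 + ⅐))*(-273) = (5*(57/7))*(-273) = (285/7)*(-273) = -11115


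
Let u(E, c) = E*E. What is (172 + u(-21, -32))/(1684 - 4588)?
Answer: -613/2904 ≈ -0.21109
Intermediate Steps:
u(E, c) = E**2
(172 + u(-21, -32))/(1684 - 4588) = (172 + (-21)**2)/(1684 - 4588) = (172 + 441)/(-2904) = 613*(-1/2904) = -613/2904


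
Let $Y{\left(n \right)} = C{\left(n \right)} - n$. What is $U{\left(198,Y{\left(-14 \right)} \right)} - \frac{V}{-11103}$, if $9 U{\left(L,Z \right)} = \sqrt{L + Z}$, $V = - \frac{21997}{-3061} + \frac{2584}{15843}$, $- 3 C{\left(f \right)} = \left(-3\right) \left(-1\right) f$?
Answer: $\frac{356408095}{538444681569} + \frac{\sqrt{226}}{9} \approx 1.671$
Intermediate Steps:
$C{\left(f \right)} = - f$ ($C{\left(f \right)} = - \frac{\left(-3\right) \left(-1\right) f}{3} = - \frac{3 f}{3} = - f$)
$Y{\left(n \right)} = - 2 n$ ($Y{\left(n \right)} = - n - n = - 2 n$)
$V = \frac{356408095}{48495423}$ ($V = \left(-21997\right) \left(- \frac{1}{3061}\right) + 2584 \cdot \frac{1}{15843} = \frac{21997}{3061} + \frac{2584}{15843} = \frac{356408095}{48495423} \approx 7.3493$)
$U{\left(L,Z \right)} = \frac{\sqrt{L + Z}}{9}$
$U{\left(198,Y{\left(-14 \right)} \right)} - \frac{V}{-11103} = \frac{\sqrt{198 - -28}}{9} - \frac{356408095}{48495423 \left(-11103\right)} = \frac{\sqrt{198 + 28}}{9} - \frac{356408095}{48495423} \left(- \frac{1}{11103}\right) = \frac{\sqrt{226}}{9} - - \frac{356408095}{538444681569} = \frac{\sqrt{226}}{9} + \frac{356408095}{538444681569} = \frac{356408095}{538444681569} + \frac{\sqrt{226}}{9}$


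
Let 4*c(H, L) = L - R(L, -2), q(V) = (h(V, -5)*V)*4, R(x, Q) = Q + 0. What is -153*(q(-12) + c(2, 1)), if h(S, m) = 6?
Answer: 175797/4 ≈ 43949.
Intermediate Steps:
R(x, Q) = Q
q(V) = 24*V (q(V) = (6*V)*4 = 24*V)
c(H, L) = ½ + L/4 (c(H, L) = (L - 1*(-2))/4 = (L + 2)/4 = (2 + L)/4 = ½ + L/4)
-153*(q(-12) + c(2, 1)) = -153*(24*(-12) + (½ + (¼)*1)) = -153*(-288 + (½ + ¼)) = -153*(-288 + ¾) = -153*(-1149/4) = 175797/4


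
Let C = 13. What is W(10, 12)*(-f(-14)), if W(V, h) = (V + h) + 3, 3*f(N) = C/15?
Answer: -65/9 ≈ -7.2222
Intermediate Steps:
f(N) = 13/45 (f(N) = (13/15)/3 = (13*(1/15))/3 = (⅓)*(13/15) = 13/45)
W(V, h) = 3 + V + h
W(10, 12)*(-f(-14)) = (3 + 10 + 12)*(-1*13/45) = 25*(-13/45) = -65/9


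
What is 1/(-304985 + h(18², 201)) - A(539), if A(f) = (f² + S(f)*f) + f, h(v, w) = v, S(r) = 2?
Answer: -89003055219/304661 ≈ -2.9214e+5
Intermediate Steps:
A(f) = f² + 3*f (A(f) = (f² + 2*f) + f = f² + 3*f)
1/(-304985 + h(18², 201)) - A(539) = 1/(-304985 + 18²) - 539*(3 + 539) = 1/(-304985 + 324) - 539*542 = 1/(-304661) - 1*292138 = -1/304661 - 292138 = -89003055219/304661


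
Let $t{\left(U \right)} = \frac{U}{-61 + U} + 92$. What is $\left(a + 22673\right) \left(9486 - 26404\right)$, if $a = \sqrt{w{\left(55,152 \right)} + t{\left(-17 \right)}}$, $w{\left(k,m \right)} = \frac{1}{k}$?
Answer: $-383581814 - \frac{769 \sqrt{1697522970}}{195} \approx -3.8374 \cdot 10^{8}$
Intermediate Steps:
$t{\left(U \right)} = 92 + \frac{U}{-61 + U}$ ($t{\left(U \right)} = \frac{U}{-61 + U} + 92 = 92 + \frac{U}{-61 + U}$)
$a = \frac{\sqrt{1697522970}}{4290}$ ($a = \sqrt{\frac{1}{55} + \frac{-5612 + 93 \left(-17\right)}{-61 - 17}} = \sqrt{\frac{1}{55} + \frac{-5612 - 1581}{-78}} = \sqrt{\frac{1}{55} - - \frac{7193}{78}} = \sqrt{\frac{1}{55} + \frac{7193}{78}} = \sqrt{\frac{395693}{4290}} = \frac{\sqrt{1697522970}}{4290} \approx 9.604$)
$\left(a + 22673\right) \left(9486 - 26404\right) = \left(\frac{\sqrt{1697522970}}{4290} + 22673\right) \left(9486 - 26404\right) = \left(22673 + \frac{\sqrt{1697522970}}{4290}\right) \left(-16918\right) = -383581814 - \frac{769 \sqrt{1697522970}}{195}$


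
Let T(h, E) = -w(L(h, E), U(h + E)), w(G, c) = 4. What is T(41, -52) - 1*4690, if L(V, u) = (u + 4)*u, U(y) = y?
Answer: -4694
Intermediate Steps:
L(V, u) = u*(4 + u) (L(V, u) = (4 + u)*u = u*(4 + u))
T(h, E) = -4 (T(h, E) = -1*4 = -4)
T(41, -52) - 1*4690 = -4 - 1*4690 = -4 - 4690 = -4694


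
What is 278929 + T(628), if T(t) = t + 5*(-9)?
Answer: 279512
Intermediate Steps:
T(t) = -45 + t (T(t) = t - 45 = -45 + t)
278929 + T(628) = 278929 + (-45 + 628) = 278929 + 583 = 279512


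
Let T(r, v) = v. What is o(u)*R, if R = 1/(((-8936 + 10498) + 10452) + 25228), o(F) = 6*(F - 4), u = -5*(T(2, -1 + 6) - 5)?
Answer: -4/6207 ≈ -0.00064443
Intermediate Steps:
u = 0 (u = -5*((-1 + 6) - 5) = -5*(5 - 5) = -5*0 = 0)
o(F) = -24 + 6*F (o(F) = 6*(-4 + F) = -24 + 6*F)
R = 1/37242 (R = 1/((1562 + 10452) + 25228) = 1/(12014 + 25228) = 1/37242 ≈ 2.6851e-5)
o(u)*R = (-24 + 6*0)*(1/37242) = (-24 + 0)*(1/37242) = -24*1/37242 = -4/6207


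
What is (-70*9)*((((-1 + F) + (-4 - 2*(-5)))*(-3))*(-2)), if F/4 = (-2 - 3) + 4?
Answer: -3780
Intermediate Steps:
F = -4 (F = 4*((-2 - 3) + 4) = 4*(-5 + 4) = 4*(-1) = -4)
(-70*9)*((((-1 + F) + (-4 - 2*(-5)))*(-3))*(-2)) = (-70*9)*((((-1 - 4) + (-4 - 2*(-5)))*(-3))*(-2)) = -630*(-5 + (-4 + 10))*(-3)*(-2) = -630*(-5 + 6)*(-3)*(-2) = -630*1*(-3)*(-2) = -(-1890)*(-2) = -630*6 = -3780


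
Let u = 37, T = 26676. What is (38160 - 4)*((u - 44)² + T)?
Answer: 1019719100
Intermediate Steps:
(38160 - 4)*((u - 44)² + T) = (38160 - 4)*((37 - 44)² + 26676) = 38156*((-7)² + 26676) = 38156*(49 + 26676) = 38156*26725 = 1019719100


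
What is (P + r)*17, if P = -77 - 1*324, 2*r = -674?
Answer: -12546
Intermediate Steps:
r = -337 (r = (½)*(-674) = -337)
P = -401 (P = -77 - 324 = -401)
(P + r)*17 = (-401 - 337)*17 = -738*17 = -12546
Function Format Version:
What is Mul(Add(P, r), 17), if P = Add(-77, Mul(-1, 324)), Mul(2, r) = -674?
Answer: -12546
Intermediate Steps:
r = -337 (r = Mul(Rational(1, 2), -674) = -337)
P = -401 (P = Add(-77, -324) = -401)
Mul(Add(P, r), 17) = Mul(Add(-401, -337), 17) = Mul(-738, 17) = -12546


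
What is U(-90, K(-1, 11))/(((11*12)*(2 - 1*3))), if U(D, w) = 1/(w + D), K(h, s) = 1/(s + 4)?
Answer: 5/59356 ≈ 8.4237e-5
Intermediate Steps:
K(h, s) = 1/(4 + s)
U(D, w) = 1/(D + w)
U(-90, K(-1, 11))/(((11*12)*(2 - 1*3))) = 1/((-90 + 1/(4 + 11))*(((11*12)*(2 - 1*3)))) = 1/((-90 + 1/15)*((132*(2 - 3)))) = 1/((-90 + 1/15)*((132*(-1)))) = 1/(-1349/15*(-132)) = -15/1349*(-1/132) = 5/59356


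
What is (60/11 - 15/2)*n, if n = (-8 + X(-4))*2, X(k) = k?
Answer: 540/11 ≈ 49.091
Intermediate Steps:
n = -24 (n = (-8 - 4)*2 = -12*2 = -24)
(60/11 - 15/2)*n = (60/11 - 15/2)*(-24) = -45/22*(-24) = 540/11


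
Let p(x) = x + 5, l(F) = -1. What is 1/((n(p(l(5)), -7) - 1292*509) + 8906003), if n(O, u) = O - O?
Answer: 1/8248375 ≈ 1.2124e-7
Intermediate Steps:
p(x) = 5 + x
n(O, u) = 0
1/((n(p(l(5)), -7) - 1292*509) + 8906003) = 1/((0 - 1292*509) + 8906003) = 1/((0 - 657628) + 8906003) = 1/(-657628 + 8906003) = 1/8248375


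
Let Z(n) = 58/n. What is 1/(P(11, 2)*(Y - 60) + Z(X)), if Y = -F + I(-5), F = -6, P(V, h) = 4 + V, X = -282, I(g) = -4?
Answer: -141/122699 ≈ -0.0011492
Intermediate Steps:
Y = 2 (Y = -1*(-6) - 4 = 6 - 4 = 2)
1/(P(11, 2)*(Y - 60) + Z(X)) = 1/((4 + 11)*(2 - 60) + 58/(-282)) = 1/(15*(-58) + 58*(-1/282)) = 1/(-870 - 29/141) = 1/(-122699/141) = -141/122699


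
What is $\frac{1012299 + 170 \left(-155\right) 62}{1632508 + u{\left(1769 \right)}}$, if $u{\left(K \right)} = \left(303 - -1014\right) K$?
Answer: $- \frac{621401}{3962281} \approx -0.15683$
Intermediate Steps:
$u{\left(K \right)} = 1317 K$ ($u{\left(K \right)} = \left(303 + 1014\right) K = 1317 K$)
$\frac{1012299 + 170 \left(-155\right) 62}{1632508 + u{\left(1769 \right)}} = \frac{1012299 + 170 \left(-155\right) 62}{1632508 + 1317 \cdot 1769} = \frac{1012299 - 1633700}{1632508 + 2329773} = \frac{1012299 - 1633700}{3962281} = \left(-621401\right) \frac{1}{3962281} = - \frac{621401}{3962281}$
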